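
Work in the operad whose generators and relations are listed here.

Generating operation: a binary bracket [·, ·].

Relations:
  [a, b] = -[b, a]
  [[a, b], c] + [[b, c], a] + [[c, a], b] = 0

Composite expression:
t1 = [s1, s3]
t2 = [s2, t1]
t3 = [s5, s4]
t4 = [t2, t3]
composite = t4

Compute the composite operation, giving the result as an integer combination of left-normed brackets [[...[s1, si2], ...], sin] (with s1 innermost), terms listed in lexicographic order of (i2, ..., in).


[[[[s1, s3], s2], s4], s5] - [[[[s1, s3], s2], s5], s4]

Antisymmetry and Jacobi reduce to s1-anchored left-normed brackets.
Composite bracket: [[s2, [s1, s3]], [s5, s4]]
The bracket unfolds into 16 signed words via [a, b] = ab - ba (2^4 = 16).
Words beginning with s1 determine it all:
  s1s3s2s4s5 appears with sign +1, giving the term +[[[[s1, s3], s2], s4], s5]
  s1s3s2s5s4 appears with sign -1, giving the term -[[[[s1, s3], s2], s5], s4]


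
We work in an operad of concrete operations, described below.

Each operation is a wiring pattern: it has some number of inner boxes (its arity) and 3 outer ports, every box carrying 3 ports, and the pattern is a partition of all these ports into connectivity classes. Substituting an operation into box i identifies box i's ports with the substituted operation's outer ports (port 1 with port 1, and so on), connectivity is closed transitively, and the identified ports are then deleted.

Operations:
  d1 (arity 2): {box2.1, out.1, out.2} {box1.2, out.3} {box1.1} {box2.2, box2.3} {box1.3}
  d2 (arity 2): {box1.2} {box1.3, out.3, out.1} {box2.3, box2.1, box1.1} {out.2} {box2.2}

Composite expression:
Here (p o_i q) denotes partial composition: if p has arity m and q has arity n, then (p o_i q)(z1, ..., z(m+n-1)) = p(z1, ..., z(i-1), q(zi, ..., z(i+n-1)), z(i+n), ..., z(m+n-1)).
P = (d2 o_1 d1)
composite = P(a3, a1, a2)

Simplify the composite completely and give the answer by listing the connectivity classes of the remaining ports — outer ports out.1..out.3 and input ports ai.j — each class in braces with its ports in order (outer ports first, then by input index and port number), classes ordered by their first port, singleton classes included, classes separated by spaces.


Substituting into d2 glues patterns; closure does the rest.
through d1, on inputs (a3, a1): {out.1, out.2, a1.1} {out.3, a3.2} {a1.2, a1.3} {a3.1} {a3.3} (out.j = stage outer ports)
through d2, on inputs (a3, a1, a2): {out.1, out.3, a3.2} {out.2} {a1.1, a2.1, a2.3} {a1.2, a1.3} {a2.2} {a3.1} {a3.3} (out.j = stage outer ports)

{out.1, out.3, a3.2} {out.2} {a1.1, a2.1, a2.3} {a1.2, a1.3} {a2.2} {a3.1} {a3.3}


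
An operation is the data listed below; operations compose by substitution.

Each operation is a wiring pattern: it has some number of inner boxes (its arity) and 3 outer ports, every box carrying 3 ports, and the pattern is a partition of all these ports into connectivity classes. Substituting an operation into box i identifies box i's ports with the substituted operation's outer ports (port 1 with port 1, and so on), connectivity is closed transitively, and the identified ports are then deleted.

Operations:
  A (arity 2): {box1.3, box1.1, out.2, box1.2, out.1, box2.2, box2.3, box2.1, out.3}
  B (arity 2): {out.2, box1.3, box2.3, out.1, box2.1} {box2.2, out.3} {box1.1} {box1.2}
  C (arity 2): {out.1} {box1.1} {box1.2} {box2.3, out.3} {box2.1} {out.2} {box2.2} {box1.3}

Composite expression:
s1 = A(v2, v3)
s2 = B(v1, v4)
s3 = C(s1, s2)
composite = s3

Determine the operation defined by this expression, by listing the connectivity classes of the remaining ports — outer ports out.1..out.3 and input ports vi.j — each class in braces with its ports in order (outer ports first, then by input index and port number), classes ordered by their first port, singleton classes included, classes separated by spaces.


{out.1} {out.2} {out.3, v4.2} {v1.1} {v1.2} {v1.3, v4.1, v4.3} {v2.1, v2.2, v2.3, v3.1, v3.2, v3.3}

After gluing at C, chains via deleted ports link the v-ports.
after A, the pattern on (v2, v3) reads {out.1, out.2, out.3, v2.1, v2.2, v2.3, v3.1, v3.2, v3.3} (out.j = its outer ports)
after B, the pattern on (v1, v4) reads {out.1, out.2, v1.3, v4.1, v4.3} {out.3, v4.2} {v1.1} {v1.2} (out.j = its outer ports)
after C, the pattern on (v2, v3, v1, v4) reads {out.1} {out.2} {out.3, v4.2} {v1.1} {v1.2} {v1.3, v4.1, v4.3} {v2.1, v2.2, v2.3, v3.1, v3.2, v3.3} (out.j = its outer ports)


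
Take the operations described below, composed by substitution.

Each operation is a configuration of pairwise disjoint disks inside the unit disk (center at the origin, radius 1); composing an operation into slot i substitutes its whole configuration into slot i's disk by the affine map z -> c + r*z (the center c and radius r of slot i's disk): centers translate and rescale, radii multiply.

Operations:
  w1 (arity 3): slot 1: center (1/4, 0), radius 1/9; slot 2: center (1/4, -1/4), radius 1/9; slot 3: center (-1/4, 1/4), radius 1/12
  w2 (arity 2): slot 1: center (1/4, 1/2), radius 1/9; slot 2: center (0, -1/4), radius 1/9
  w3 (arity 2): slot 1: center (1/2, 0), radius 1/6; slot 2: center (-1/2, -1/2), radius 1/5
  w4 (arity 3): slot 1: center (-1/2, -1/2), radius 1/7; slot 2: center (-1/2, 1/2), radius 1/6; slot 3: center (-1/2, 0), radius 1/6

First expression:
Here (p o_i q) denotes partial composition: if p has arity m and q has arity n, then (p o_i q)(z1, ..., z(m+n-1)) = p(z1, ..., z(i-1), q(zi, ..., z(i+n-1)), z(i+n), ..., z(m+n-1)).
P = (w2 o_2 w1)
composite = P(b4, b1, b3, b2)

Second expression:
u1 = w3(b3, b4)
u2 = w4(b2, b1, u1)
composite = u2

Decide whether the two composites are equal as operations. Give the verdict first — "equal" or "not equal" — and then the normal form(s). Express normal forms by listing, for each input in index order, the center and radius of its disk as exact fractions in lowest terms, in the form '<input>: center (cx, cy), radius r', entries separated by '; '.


not equal: they reduce to b1: center (1/36, -1/4), radius 1/81; b2: center (-1/36, -2/9), radius 1/108; b3: center (1/36, -5/18), radius 1/81; b4: center (1/4, 1/2), radius 1/9 and b1: center (-1/2, 1/2), radius 1/6; b2: center (-1/2, -1/2), radius 1/7; b3: center (-5/12, 0), radius 1/36; b4: center (-7/12, -1/12), radius 1/30

In normal form, the first expression is b1: center (1/36, -1/4), radius 1/81; b2: center (-1/36, -2/9), radius 1/108; b3: center (1/36, -5/18), radius 1/81; b4: center (1/4, 1/2), radius 1/9
In normal form, the second expression is b1: center (-1/2, 1/2), radius 1/6; b2: center (-1/2, -1/2), radius 1/7; b3: center (-5/12, 0), radius 1/36; b4: center (-7/12, -1/12), radius 1/30
The normal forms differ: not equal.


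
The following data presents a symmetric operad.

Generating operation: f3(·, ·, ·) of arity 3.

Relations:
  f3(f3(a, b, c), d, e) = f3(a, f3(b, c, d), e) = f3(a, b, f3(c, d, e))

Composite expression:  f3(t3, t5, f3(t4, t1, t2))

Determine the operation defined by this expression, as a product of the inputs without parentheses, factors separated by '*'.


t3 * t5 * t4 * t1 * t2

All parenthesizations of f3 agree; list the t-inputs left to right.
f3(t4, t1, t2) linearizes to t4 * t1 * t2
f3(t3, t5, f3(t4, t1, t2)) linearizes to t3 * t5 * t4 * t1 * t2


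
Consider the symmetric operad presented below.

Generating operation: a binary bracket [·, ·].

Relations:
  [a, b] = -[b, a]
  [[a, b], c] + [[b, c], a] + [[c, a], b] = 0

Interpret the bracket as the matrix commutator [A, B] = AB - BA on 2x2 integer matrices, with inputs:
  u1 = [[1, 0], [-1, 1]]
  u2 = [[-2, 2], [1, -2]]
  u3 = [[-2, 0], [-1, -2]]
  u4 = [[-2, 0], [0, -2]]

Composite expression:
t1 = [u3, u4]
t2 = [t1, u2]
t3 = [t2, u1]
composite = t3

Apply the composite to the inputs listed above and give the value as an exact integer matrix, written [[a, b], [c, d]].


[[0, 0], [0, 0]]

[u3, u4] = [[0, 0], [0, 0]]
[[u3, u4], u2] = [[0, 0], [0, 0]]
[[[u3, u4], u2], u1] = [[0, 0], [0, 0]]


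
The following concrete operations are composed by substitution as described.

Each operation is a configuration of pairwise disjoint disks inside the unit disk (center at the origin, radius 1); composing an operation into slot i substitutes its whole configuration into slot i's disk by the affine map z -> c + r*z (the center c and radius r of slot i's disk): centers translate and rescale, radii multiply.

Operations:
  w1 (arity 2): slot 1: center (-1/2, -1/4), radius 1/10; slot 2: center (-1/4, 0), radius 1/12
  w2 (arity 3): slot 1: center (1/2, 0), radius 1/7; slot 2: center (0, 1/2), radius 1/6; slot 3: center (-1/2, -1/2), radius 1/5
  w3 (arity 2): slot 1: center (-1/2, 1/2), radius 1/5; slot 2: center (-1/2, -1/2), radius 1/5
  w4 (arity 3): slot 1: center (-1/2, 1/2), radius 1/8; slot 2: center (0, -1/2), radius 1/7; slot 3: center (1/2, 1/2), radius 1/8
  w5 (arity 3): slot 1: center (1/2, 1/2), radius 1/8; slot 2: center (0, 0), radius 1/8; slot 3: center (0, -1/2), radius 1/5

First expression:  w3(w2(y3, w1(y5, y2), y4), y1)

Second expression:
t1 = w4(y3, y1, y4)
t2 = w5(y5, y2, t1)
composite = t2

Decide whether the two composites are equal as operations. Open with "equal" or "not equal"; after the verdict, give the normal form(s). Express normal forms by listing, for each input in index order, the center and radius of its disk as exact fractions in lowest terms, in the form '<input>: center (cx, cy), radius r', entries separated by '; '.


Normal form of the first expression: y1: center (-1/2, -1/2), radius 1/5; y2: center (-61/120, 3/5), radius 1/360; y3: center (-2/5, 1/2), radius 1/35; y4: center (-3/5, 2/5), radius 1/25; y5: center (-31/60, 71/120), radius 1/300
Normal form of the second expression: y1: center (0, -3/5), radius 1/35; y2: center (0, 0), radius 1/8; y3: center (-1/10, -2/5), radius 1/40; y4: center (1/10, -2/5), radius 1/40; y5: center (1/2, 1/2), radius 1/8
Different reductions; not equal.

not equal — first y1: center (-1/2, -1/2), radius 1/5; y2: center (-61/120, 3/5), radius 1/360; y3: center (-2/5, 1/2), radius 1/35; y4: center (-3/5, 2/5), radius 1/25; y5: center (-31/60, 71/120), radius 1/300, second y1: center (0, -3/5), radius 1/35; y2: center (0, 0), radius 1/8; y3: center (-1/10, -2/5), radius 1/40; y4: center (1/10, -2/5), radius 1/40; y5: center (1/2, 1/2), radius 1/8


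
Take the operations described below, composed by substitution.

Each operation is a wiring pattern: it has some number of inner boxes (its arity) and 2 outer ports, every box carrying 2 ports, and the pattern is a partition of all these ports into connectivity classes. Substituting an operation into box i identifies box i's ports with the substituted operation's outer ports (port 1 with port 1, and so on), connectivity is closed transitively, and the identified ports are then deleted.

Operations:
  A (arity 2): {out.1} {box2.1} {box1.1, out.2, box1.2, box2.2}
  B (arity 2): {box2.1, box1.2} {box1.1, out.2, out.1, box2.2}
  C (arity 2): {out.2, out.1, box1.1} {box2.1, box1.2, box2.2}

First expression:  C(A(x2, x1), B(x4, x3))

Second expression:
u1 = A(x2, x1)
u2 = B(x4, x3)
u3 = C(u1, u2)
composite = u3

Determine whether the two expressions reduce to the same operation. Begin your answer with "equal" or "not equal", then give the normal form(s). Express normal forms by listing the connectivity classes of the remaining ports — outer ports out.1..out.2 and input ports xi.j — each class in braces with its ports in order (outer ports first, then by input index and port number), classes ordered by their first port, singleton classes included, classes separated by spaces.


equal; both compose to {out.1, out.2} {x1.1} {x1.2, x2.1, x2.2, x3.2, x4.1} {x3.1, x4.2}

Reducing the first expression gives {out.1, out.2} {x1.1} {x1.2, x2.1, x2.2, x3.2, x4.1} {x3.1, x4.2}
Reducing the second expression gives {out.1, out.2} {x1.1} {x1.2, x2.1, x2.2, x3.2, x4.1} {x3.1, x4.2}
Both agree, so they are equal.


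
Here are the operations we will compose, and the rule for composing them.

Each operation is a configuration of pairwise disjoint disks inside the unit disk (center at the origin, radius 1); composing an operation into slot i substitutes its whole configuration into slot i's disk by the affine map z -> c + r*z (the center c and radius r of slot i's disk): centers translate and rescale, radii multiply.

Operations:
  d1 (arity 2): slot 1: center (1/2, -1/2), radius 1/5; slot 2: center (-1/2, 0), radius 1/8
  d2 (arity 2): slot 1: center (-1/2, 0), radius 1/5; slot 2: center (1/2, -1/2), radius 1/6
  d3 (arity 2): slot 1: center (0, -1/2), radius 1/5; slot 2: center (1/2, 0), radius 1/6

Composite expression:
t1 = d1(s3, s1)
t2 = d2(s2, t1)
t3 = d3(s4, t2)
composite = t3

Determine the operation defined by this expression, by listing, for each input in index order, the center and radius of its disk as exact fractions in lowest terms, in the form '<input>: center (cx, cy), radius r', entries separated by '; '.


Below d3, radii multiply path by path; the s-disk centers shift.
s4 passes through 1 substitution, ending at center (0, -1/2), radius 1/5
s2 passes through 2 substitutions, ending at center (5/12, 0), radius 1/30
s3 passes through 3 substitutions, ending at center (43/72, -7/72), radius 1/180
s1 passes through 3 substitutions, ending at center (41/72, -1/12), radius 1/288

s1: center (41/72, -1/12), radius 1/288; s2: center (5/12, 0), radius 1/30; s3: center (43/72, -7/72), radius 1/180; s4: center (0, -1/2), radius 1/5


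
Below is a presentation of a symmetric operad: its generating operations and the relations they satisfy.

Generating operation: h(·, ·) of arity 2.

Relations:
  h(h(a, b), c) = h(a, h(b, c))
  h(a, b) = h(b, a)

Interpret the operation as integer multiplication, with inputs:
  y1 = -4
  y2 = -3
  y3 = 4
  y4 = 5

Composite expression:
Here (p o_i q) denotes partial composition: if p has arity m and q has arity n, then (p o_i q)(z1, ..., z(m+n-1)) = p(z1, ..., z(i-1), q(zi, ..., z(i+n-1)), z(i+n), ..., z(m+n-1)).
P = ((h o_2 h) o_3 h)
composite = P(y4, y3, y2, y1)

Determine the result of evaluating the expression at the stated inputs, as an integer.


h(y2, y1) = 12
h(y3, h(y2, y1)) = 48
h(y4, h(y3, h(y2, y1))) = 240

240


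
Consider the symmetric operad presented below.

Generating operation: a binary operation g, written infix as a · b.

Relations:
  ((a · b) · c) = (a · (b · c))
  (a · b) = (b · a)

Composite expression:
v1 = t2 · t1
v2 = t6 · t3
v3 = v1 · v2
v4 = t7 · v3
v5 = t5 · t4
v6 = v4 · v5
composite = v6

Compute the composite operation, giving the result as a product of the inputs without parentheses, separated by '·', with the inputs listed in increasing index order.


Key point: g commutes, so take the t-inputs in any fixed order.
(t2 · t1) flattens to t2 · t1
(t6 · t3) flattens to t6 · t3
((t2 · t1) · (t6 · t3)) flattens to t2 · t1 · t6 · t3
(t7 · ((t2 · t1) · (t6 · t3))) flattens to t7 · t2 · t1 · t6 · t3
(t5 · t4) flattens to t5 · t4
((t7 · ((t2 · t1) · (t6 · t3))) · (t5 · t4)) flattens to t7 · t2 · t1 · t6 · t3 · t5 · t4
reordering the factors by index: t1 · t2 · t3 · t4 · t5 · t6 · t7

t1 · t2 · t3 · t4 · t5 · t6 · t7


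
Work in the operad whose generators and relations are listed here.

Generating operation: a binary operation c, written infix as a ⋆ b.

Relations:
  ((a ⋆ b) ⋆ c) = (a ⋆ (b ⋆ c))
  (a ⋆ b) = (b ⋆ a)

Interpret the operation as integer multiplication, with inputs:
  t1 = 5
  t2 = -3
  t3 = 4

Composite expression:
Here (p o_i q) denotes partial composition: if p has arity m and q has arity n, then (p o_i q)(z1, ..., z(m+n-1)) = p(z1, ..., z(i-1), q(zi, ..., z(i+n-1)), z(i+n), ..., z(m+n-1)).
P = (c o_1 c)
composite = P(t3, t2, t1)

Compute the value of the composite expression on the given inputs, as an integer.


(t3 ⋆ t2) = -12
((t3 ⋆ t2) ⋆ t1) = -60

-60


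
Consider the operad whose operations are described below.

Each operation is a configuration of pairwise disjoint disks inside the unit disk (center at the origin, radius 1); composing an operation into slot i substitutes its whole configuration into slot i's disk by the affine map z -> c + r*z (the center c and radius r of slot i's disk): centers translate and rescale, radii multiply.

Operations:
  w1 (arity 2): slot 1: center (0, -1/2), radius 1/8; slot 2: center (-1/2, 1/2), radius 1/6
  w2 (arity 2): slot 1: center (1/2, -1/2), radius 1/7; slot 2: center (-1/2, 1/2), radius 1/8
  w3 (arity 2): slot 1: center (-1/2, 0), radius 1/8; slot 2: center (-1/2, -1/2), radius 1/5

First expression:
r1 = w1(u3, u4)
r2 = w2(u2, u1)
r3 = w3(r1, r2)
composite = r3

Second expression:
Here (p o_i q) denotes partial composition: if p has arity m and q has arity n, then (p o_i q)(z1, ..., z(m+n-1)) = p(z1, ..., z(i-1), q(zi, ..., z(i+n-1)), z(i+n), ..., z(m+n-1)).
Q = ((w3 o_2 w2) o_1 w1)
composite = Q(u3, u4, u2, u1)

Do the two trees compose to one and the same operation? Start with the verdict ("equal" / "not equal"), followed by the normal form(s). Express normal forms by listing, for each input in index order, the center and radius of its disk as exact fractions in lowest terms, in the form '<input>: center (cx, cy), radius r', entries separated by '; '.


equal; both compose to u1: center (-3/5, -2/5), radius 1/40; u2: center (-2/5, -3/5), radius 1/35; u3: center (-1/2, -1/16), radius 1/64; u4: center (-9/16, 1/16), radius 1/48

The first composite normalizes to u1: center (-3/5, -2/5), radius 1/40; u2: center (-2/5, -3/5), radius 1/35; u3: center (-1/2, -1/16), radius 1/64; u4: center (-9/16, 1/16), radius 1/48
The second composite normalizes to u1: center (-3/5, -2/5), radius 1/40; u2: center (-2/5, -3/5), radius 1/35; u3: center (-1/2, -1/16), radius 1/64; u4: center (-9/16, 1/16), radius 1/48
The normal forms match — equal.


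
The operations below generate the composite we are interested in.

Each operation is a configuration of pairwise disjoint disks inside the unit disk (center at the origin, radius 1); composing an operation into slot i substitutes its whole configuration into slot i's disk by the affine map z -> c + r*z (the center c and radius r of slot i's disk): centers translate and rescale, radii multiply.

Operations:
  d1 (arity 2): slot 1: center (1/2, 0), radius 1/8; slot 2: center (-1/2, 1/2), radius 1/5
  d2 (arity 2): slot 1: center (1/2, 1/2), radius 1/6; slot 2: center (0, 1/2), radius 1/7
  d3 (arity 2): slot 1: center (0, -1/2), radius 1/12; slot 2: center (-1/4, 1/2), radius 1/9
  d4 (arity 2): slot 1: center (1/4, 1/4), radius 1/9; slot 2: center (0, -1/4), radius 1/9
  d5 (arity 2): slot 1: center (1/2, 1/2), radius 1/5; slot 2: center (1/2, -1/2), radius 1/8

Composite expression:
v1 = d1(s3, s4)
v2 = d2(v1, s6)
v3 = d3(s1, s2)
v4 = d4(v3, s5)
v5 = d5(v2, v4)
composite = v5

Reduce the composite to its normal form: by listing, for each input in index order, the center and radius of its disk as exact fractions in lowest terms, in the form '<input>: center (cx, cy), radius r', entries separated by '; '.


Nesting under d5 composes maps z -> c + r*z down each s-path.
s3: after 3 affine steps, its disk has center (37/60, 3/5), radius 1/240
s4: after 3 affine steps, its disk has center (7/12, 37/60), radius 1/150
s6: after 2 affine steps, its disk has center (1/2, 3/5), radius 1/35
s1: after 3 affine steps, its disk has center (17/32, -137/288), radius 1/864
s2: after 3 affine steps, its disk has center (19/36, -133/288), radius 1/648
s5: after 2 affine steps, its disk has center (1/2, -17/32), radius 1/72

s1: center (17/32, -137/288), radius 1/864; s2: center (19/36, -133/288), radius 1/648; s3: center (37/60, 3/5), radius 1/240; s4: center (7/12, 37/60), radius 1/150; s5: center (1/2, -17/32), radius 1/72; s6: center (1/2, 3/5), radius 1/35


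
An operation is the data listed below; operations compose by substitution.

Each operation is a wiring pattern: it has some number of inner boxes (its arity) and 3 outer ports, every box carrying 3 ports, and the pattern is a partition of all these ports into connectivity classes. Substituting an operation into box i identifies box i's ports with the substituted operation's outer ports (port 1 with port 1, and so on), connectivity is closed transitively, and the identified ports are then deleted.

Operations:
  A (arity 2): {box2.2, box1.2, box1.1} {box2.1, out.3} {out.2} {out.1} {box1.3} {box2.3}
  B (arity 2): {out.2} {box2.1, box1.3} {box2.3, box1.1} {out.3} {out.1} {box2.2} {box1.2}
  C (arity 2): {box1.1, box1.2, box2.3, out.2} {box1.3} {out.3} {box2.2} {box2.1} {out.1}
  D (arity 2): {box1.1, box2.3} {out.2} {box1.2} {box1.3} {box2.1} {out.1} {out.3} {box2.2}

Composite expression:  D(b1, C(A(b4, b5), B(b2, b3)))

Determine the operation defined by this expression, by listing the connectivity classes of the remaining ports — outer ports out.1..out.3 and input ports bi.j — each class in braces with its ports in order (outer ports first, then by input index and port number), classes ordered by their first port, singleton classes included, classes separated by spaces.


{out.1} {out.2} {out.3} {b1.1} {b1.2} {b1.3} {b2.1, b3.3} {b2.2} {b2.3, b3.1} {b3.2} {b4.1, b4.2, b5.2} {b4.3} {b5.1} {b5.3}


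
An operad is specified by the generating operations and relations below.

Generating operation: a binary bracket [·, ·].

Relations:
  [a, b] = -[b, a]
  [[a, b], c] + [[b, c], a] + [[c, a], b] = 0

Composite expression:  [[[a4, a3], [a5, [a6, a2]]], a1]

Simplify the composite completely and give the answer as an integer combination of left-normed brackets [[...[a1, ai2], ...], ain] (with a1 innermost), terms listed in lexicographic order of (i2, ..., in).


In the tensor algebra, words opening a1 carry the a1-anchored form.
Composite bracket: [[[a4, a3], [a5, [a6, a2]]], a1]
Full expansion: 32 signed words from ab - ba (2^5 = 32).
Collect the words opening with a1:
  a1a2a6a5a3a4 appears with sign -1, giving the term -[[[[[a1, a2], a6], a5], a3], a4]
  a1a2a6a5a4a3 appears with sign +1, giving the term +[[[[[a1, a2], a6], a5], a4], a3]
  a1a3a4a2a6a5 appears with sign +1, giving the term +[[[[[a1, a3], a4], a2], a6], a5]
  a1a3a4a5a2a6 appears with sign -1, giving the term -[[[[[a1, a3], a4], a5], a2], a6]
  a1a3a4a5a6a2 appears with sign +1, giving the term +[[[[[a1, a3], a4], a5], a6], a2]
  a1a3a4a6a2a5 appears with sign -1, giving the term -[[[[[a1, a3], a4], a6], a2], a5]
  a1a4a3a2a6a5 appears with sign -1, giving the term -[[[[[a1, a4], a3], a2], a6], a5]
  a1a4a3a5a2a6 appears with sign +1, giving the term +[[[[[a1, a4], a3], a5], a2], a6]
  a1a4a3a5a6a2 appears with sign -1, giving the term -[[[[[a1, a4], a3], a5], a6], a2]
  a1a4a3a6a2a5 appears with sign +1, giving the term +[[[[[a1, a4], a3], a6], a2], a5]
  a1a5a2a6a3a4 appears with sign +1, giving the term +[[[[[a1, a5], a2], a6], a3], a4]
  a1a5a2a6a4a3 appears with sign -1, giving the term -[[[[[a1, a5], a2], a6], a4], a3]
  a1a5a6a2a3a4 appears with sign -1, giving the term -[[[[[a1, a5], a6], a2], a3], a4]
  a1a5a6a2a4a3 appears with sign +1, giving the term +[[[[[a1, a5], a6], a2], a4], a3]
  a1a6a2a5a3a4 appears with sign +1, giving the term +[[[[[a1, a6], a2], a5], a3], a4]
  a1a6a2a5a4a3 appears with sign -1, giving the term -[[[[[a1, a6], a2], a5], a4], a3]

-[[[[[a1, a2], a6], a5], a3], a4] + [[[[[a1, a2], a6], a5], a4], a3] + [[[[[a1, a3], a4], a2], a6], a5] - [[[[[a1, a3], a4], a5], a2], a6] + [[[[[a1, a3], a4], a5], a6], a2] - [[[[[a1, a3], a4], a6], a2], a5] - [[[[[a1, a4], a3], a2], a6], a5] + [[[[[a1, a4], a3], a5], a2], a6] - [[[[[a1, a4], a3], a5], a6], a2] + [[[[[a1, a4], a3], a6], a2], a5] + [[[[[a1, a5], a2], a6], a3], a4] - [[[[[a1, a5], a2], a6], a4], a3] - [[[[[a1, a5], a6], a2], a3], a4] + [[[[[a1, a5], a6], a2], a4], a3] + [[[[[a1, a6], a2], a5], a3], a4] - [[[[[a1, a6], a2], a5], a4], a3]


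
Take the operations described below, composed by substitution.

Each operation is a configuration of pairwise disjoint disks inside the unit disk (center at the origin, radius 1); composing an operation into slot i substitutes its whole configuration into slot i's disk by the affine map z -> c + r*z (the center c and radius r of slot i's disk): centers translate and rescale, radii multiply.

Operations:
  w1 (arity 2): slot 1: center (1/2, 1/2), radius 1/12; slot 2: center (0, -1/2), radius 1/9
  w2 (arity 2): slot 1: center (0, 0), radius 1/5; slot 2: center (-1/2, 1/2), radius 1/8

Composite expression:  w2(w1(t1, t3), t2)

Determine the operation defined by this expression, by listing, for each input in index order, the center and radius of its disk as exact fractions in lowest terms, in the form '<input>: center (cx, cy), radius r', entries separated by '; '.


Only the slot chain above each t matters under w2; compose those maps.
input t1: composing its 2 substitution steps yields center (1/10, 1/10), radius 1/60
input t3: composing its 2 substitution steps yields center (0, -1/10), radius 1/45
input t2: composing its 1 substitution step yields center (-1/2, 1/2), radius 1/8

t1: center (1/10, 1/10), radius 1/60; t2: center (-1/2, 1/2), radius 1/8; t3: center (0, -1/10), radius 1/45


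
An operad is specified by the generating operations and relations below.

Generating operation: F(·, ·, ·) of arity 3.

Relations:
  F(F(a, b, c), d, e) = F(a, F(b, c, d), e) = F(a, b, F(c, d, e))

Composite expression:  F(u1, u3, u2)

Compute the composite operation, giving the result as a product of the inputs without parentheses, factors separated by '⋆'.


u1 ⋆ u3 ⋆ u2


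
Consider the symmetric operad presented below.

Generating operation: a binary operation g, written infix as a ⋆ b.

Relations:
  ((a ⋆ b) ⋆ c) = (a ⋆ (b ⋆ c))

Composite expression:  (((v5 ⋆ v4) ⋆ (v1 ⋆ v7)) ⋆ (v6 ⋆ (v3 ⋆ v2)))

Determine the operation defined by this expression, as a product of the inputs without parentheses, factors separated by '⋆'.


v5 ⋆ v4 ⋆ v1 ⋆ v7 ⋆ v6 ⋆ v3 ⋆ v2

The g-tree's shape is irrelevant; the v-reading-order decides.
(v5 ⋆ v4) collapses to v5 ⋆ v4
(v1 ⋆ v7) collapses to v1 ⋆ v7
((v5 ⋆ v4) ⋆ (v1 ⋆ v7)) collapses to v5 ⋆ v4 ⋆ v1 ⋆ v7
(v3 ⋆ v2) collapses to v3 ⋆ v2
(v6 ⋆ (v3 ⋆ v2)) collapses to v6 ⋆ v3 ⋆ v2
(((v5 ⋆ v4) ⋆ (v1 ⋆ v7)) ⋆ (v6 ⋆ (v3 ⋆ v2))) collapses to v5 ⋆ v4 ⋆ v1 ⋆ v7 ⋆ v6 ⋆ v3 ⋆ v2


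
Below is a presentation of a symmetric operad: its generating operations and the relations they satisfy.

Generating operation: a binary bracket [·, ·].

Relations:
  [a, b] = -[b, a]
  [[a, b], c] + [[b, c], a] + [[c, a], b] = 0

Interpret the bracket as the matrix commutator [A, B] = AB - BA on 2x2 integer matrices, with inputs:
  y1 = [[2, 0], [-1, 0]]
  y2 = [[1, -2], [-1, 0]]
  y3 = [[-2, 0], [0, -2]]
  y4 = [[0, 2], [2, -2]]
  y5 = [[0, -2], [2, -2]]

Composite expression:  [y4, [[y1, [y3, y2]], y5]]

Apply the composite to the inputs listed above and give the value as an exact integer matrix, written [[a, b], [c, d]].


[[0, 0], [0, 0]]

[y3, y2] = [[0, 0], [0, 0]]
[y1, [y3, y2]] = [[0, 0], [0, 0]]
[[y1, [y3, y2]], y5] = [[0, 0], [0, 0]]
[y4, [[y1, [y3, y2]], y5]] = [[0, 0], [0, 0]]


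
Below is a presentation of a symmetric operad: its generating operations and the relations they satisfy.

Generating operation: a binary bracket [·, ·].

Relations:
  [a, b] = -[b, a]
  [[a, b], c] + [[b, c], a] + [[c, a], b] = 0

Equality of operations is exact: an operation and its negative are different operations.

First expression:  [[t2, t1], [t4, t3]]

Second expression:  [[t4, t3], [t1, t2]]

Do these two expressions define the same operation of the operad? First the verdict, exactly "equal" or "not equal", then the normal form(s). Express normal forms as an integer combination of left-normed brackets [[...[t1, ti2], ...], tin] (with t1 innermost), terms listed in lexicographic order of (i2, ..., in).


equal — both sides give [[[t1, t2], t3], t4] - [[[t1, t2], t4], t3]

Reducing the first expression gives [[[t1, t2], t3], t4] - [[[t1, t2], t4], t3]
Reducing the second expression gives [[[t1, t2], t3], t4] - [[[t1, t2], t4], t3]
One common form — equal.


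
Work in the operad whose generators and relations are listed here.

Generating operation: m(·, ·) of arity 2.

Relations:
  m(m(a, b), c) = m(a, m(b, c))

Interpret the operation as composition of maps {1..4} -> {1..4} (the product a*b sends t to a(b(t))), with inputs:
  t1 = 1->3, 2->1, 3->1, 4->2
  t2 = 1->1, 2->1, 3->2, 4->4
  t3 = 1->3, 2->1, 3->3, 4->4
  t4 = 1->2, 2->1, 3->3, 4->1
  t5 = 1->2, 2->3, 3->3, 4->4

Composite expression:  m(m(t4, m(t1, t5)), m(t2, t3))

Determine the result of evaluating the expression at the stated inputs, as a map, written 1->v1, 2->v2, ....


1->2, 2->2, 3->2, 4->1

m(t1, t5) = 1->1, 2->1, 3->1, 4->2
m(t4, m(t1, t5)) = 1->2, 2->2, 3->2, 4->1
m(t2, t3) = 1->2, 2->1, 3->2, 4->4
m(m(t4, m(t1, t5)), m(t2, t3)) = 1->2, 2->2, 3->2, 4->1


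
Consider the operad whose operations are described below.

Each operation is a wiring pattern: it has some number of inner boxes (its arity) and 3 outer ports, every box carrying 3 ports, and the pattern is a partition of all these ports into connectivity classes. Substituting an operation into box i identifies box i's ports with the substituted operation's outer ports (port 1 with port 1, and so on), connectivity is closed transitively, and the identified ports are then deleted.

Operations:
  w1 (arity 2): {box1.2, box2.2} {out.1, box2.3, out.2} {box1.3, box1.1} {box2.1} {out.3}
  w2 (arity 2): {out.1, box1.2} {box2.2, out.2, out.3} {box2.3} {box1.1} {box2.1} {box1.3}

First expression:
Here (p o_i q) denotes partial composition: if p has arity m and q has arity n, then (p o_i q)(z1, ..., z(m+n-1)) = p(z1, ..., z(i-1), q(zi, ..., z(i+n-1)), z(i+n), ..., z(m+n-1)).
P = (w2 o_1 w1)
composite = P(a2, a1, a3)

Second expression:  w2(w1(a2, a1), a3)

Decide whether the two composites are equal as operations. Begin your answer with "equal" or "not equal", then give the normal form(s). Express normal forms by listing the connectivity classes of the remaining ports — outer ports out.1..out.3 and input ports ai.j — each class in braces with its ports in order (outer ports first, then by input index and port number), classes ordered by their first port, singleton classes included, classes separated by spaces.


The first expression, normalized: {out.1, a1.3} {out.2, out.3, a3.2} {a1.1} {a1.2, a2.2} {a2.1, a2.3} {a3.1} {a3.3}
The second expression, normalized: {out.1, a1.3} {out.2, out.3, a3.2} {a1.1} {a1.2, a2.2} {a2.1, a2.3} {a3.1} {a3.3}
Both agree, so they are equal.

equal; both compose to {out.1, a1.3} {out.2, out.3, a3.2} {a1.1} {a1.2, a2.2} {a2.1, a2.3} {a3.1} {a3.3}


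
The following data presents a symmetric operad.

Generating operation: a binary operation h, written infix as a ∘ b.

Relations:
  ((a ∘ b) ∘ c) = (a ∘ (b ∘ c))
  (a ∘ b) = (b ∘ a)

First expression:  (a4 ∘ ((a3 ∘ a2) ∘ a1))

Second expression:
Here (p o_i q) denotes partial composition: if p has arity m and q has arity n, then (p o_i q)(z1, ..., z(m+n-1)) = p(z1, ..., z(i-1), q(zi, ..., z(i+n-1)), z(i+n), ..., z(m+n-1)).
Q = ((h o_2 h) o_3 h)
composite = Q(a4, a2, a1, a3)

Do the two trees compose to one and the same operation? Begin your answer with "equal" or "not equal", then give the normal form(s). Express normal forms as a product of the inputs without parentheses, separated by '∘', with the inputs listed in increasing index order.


equal; the common form is a1 ∘ a2 ∘ a3 ∘ a4


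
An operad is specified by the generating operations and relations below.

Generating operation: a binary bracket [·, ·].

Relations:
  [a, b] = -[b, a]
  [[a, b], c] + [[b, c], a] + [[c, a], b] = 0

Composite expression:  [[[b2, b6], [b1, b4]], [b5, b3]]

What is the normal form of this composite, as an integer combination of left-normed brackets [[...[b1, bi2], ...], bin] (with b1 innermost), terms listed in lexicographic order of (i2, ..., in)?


[[[[[b1, b4], b2], b6], b3], b5] - [[[[[b1, b4], b2], b6], b5], b3] - [[[[[b1, b4], b6], b2], b3], b5] + [[[[[b1, b4], b6], b2], b5], b3]


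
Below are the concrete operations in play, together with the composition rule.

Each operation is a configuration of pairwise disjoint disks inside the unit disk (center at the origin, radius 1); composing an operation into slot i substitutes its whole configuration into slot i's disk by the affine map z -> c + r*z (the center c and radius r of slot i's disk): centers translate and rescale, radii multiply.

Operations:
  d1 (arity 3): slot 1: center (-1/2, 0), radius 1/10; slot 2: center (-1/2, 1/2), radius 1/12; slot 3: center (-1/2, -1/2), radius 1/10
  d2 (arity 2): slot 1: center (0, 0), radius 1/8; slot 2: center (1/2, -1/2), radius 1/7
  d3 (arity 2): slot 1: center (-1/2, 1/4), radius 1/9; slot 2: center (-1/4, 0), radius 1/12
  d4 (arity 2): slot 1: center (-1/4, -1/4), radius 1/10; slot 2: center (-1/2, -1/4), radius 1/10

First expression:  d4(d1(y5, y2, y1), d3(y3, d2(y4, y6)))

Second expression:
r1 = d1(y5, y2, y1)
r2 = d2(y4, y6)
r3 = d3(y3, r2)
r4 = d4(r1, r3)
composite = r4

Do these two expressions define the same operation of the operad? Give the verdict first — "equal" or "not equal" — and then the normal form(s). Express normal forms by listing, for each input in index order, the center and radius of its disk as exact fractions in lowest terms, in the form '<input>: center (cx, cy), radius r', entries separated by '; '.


equal; the common form is y1: center (-3/10, -3/10), radius 1/100; y2: center (-3/10, -1/5), radius 1/120; y3: center (-11/20, -9/40), radius 1/90; y4: center (-21/40, -1/4), radius 1/960; y5: center (-3/10, -1/4), radius 1/100; y6: center (-25/48, -61/240), radius 1/840

The first expression, normalized: y1: center (-3/10, -3/10), radius 1/100; y2: center (-3/10, -1/5), radius 1/120; y3: center (-11/20, -9/40), radius 1/90; y4: center (-21/40, -1/4), radius 1/960; y5: center (-3/10, -1/4), radius 1/100; y6: center (-25/48, -61/240), radius 1/840
The second expression, normalized: y1: center (-3/10, -3/10), radius 1/100; y2: center (-3/10, -1/5), radius 1/120; y3: center (-11/20, -9/40), radius 1/90; y4: center (-21/40, -1/4), radius 1/960; y5: center (-3/10, -1/4), radius 1/100; y6: center (-25/48, -61/240), radius 1/840
Same normal form: equal.


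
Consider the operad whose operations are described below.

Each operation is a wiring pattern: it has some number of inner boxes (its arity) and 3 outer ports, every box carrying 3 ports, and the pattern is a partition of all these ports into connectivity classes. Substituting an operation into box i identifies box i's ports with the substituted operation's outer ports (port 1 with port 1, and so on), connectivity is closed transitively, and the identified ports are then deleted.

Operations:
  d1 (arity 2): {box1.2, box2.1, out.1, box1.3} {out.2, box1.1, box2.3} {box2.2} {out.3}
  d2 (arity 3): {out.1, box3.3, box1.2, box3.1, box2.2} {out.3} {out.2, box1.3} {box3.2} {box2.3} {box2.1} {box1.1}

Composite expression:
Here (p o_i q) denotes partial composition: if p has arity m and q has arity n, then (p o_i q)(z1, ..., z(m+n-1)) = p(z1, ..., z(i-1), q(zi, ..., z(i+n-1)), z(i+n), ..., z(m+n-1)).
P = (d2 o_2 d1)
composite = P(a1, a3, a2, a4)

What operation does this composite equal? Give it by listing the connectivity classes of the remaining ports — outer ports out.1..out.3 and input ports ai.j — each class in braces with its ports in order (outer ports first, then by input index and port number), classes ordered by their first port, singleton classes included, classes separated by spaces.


{out.1, a1.2, a2.3, a3.1, a4.1, a4.3} {out.2, a1.3} {out.3} {a1.1} {a2.1, a3.2, a3.3} {a2.2} {a4.2}

Reachability decides: close wires over d2-identified ports.
after d1, the pattern on (a3, a2) reads {out.1, a2.1, a3.2, a3.3} {out.2, a2.3, a3.1} {out.3} {a2.2} (out.j = its outer ports)
after d2, the pattern on (a1, a3, a2, a4) reads {out.1, a1.2, a2.3, a3.1, a4.1, a4.3} {out.2, a1.3} {out.3} {a1.1} {a2.1, a3.2, a3.3} {a2.2} {a4.2} (out.j = its outer ports)


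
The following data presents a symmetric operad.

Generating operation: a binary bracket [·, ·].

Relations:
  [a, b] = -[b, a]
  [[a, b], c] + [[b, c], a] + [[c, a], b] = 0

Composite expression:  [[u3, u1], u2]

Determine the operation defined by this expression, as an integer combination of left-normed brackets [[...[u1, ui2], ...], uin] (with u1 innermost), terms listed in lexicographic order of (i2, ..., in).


Expand each bracket as ab - ba; the u1-initial words give the coefficients.
Composite bracket: [[u3, u1], u2]
The bracket unfolds into 4 signed words via [a, b] = ab - ba (2^2 = 4).
Coefficients come from the u1-initial words:
  u1u3u2 appears with sign -1, giving the term -[[u1, u3], u2]

-[[u1, u3], u2]


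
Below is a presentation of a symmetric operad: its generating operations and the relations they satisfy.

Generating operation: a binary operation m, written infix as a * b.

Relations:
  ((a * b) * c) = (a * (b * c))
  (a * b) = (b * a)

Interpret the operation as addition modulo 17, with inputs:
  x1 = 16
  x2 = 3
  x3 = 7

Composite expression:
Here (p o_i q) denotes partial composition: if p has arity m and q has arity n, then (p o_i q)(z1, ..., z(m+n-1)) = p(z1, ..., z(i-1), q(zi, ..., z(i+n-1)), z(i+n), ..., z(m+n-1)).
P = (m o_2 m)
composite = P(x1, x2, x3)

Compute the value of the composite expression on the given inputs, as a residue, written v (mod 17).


9 (mod 17)

(x2 * x3) = 10
(x1 * (x2 * x3)) = 9


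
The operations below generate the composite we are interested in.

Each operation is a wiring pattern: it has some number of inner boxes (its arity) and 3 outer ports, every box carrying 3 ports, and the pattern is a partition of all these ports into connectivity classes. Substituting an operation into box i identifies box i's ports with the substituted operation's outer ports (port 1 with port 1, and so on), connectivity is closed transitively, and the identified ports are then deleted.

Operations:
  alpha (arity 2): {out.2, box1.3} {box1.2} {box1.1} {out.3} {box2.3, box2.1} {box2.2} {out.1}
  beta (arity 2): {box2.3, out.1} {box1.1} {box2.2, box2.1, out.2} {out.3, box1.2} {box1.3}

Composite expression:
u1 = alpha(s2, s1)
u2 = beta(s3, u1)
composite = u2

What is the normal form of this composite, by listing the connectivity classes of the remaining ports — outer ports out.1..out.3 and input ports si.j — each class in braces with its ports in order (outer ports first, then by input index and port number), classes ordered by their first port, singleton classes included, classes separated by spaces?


Treat the ports identified at beta as solder joints: merge, then drop.
stage alpha: inputs (s2, s1), connectivity {out.1} {out.2, s2.3} {out.3} {s1.1, s1.3} {s1.2} {s2.1} {s2.2}, out.j its boundary
stage beta: inputs (s3, s2, s1), connectivity {out.1} {out.2, s2.3} {out.3, s3.2} {s1.1, s1.3} {s1.2} {s2.1} {s2.2} {s3.1} {s3.3}, out.j its boundary

{out.1} {out.2, s2.3} {out.3, s3.2} {s1.1, s1.3} {s1.2} {s2.1} {s2.2} {s3.1} {s3.3}


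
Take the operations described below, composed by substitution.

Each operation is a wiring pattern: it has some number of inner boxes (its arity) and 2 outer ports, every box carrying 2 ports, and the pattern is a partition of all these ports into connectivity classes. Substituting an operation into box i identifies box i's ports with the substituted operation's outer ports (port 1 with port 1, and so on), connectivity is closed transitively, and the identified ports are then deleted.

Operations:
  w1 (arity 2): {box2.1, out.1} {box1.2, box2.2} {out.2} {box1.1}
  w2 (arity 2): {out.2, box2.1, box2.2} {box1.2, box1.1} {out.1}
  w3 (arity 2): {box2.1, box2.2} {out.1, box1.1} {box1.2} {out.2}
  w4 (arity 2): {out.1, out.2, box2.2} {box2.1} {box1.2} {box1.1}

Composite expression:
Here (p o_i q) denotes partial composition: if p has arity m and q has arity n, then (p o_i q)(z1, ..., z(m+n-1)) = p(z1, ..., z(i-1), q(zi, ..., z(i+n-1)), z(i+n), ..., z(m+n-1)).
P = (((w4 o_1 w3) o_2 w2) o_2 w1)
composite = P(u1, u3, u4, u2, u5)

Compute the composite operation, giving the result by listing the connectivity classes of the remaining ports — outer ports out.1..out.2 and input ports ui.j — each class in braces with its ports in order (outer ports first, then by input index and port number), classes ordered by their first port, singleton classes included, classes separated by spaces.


{out.1, out.2, u5.2} {u1.1} {u1.2} {u2.1, u2.2} {u3.1} {u3.2, u4.2} {u4.1} {u5.1}

Reachability decides: close wires over w4-identified ports.
through w1, on inputs (u3, u4): {out.1, u4.1} {out.2} {u3.1} {u3.2, u4.2} (out.j = stage outer ports)
through w2, on inputs (u3, u4, u2): {out.1} {out.2, u2.1, u2.2} {u3.1} {u3.2, u4.2} {u4.1} (out.j = stage outer ports)
through w3, on inputs (u1, u3, u4, u2): {out.1, u1.1} {out.2} {u1.2} {u2.1, u2.2} {u3.1} {u3.2, u4.2} {u4.1} (out.j = stage outer ports)
through w4, on inputs (u1, u3, u4, u2, u5): {out.1, out.2, u5.2} {u1.1} {u1.2} {u2.1, u2.2} {u3.1} {u3.2, u4.2} {u4.1} {u5.1} (out.j = stage outer ports)
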